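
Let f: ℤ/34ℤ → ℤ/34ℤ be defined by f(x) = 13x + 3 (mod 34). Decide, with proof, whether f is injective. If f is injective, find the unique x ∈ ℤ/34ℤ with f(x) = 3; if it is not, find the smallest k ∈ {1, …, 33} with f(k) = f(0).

0

Recall: f is injective when f(x_1) = f(x_2) forces x_1 = x_2.
If f(x_1) = f(x_2), then 13x_1 ≡ 13x_2 (mod 34). Because gcd(13, 34) = 1, we may cancel 13 to get x_1 ≡ x_2 (mod 34).
Therefore f is injective.
We now compute 13⁻¹ mod 34 explicitly. Euclid's algorithm: 34 = 2·13 + 8, 13 = 1·8 + 5, 8 = 1·5 + 3, 5 = 1·3 + 2, 3 = 1·2 + 1; back-substituting gives 1 = 21·13 − 8·34, so 13⁻¹ ≡ 21 (mod 34).
Since f is injective, we find f⁻¹(3): we need 13x ≡ 3 − 3 ≡ 0 (mod 34). Using 13⁻¹ = 21: x ≡ 21·0 = 0, so x = 0.
Check: f(0) = 13·0 + 3 = 3 ≡ 3 (mod 34).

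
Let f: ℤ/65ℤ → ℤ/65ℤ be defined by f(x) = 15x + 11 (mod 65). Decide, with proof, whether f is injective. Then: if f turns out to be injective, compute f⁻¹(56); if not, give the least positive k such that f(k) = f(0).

13

We have gcd(15, 65) = 5 > 1. Taking u = 0 and v = 13: f(0) = 11 and f(13) = 15·13 + 11 = 206 ≡ 11 (mod 65).
So f(0) = f(13) while 0 ≠ 13, thus f is not injective.
Since f is not injective, we find the least positive k with f(k) = f(0): this means 15k ≡ 0 (mod 65), i.e. 65 ∣ 15k. Since gcd(15, 65) = 5, dividing through by 5 this holds exactly when 13 ∣ 3k, and as gcd(3, 13) = 1, exactly when 13 ∣ k.
The smallest positive such k is 13.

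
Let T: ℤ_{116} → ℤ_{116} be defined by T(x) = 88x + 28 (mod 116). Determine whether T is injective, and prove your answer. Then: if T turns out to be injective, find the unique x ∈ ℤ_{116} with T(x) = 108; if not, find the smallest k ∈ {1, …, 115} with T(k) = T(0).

29

Recall that injectivity means: for all u, v in the domain, T(u) = T(v) implies u = v.
We have gcd(88, 116) = 4 > 1. Taking u = 0 and v = 29: T(0) = 28 and T(29) = 88·29 + 28 = 2580 ≡ 28 (mod 116).
So T(0) = T(29) while 0 ≠ 29, therefore T is not injective.
Since T is not injective, we find the least positive k with T(k) = T(0): this means 88k ≡ 0 (mod 116), i.e. 116 ∣ 88k. Since gcd(88, 116) = 4, dividing through by 4 this holds exactly when 29 ∣ 22k, and as gcd(22, 29) = 1, exactly when 29 ∣ k.
The smallest positive such k is 29.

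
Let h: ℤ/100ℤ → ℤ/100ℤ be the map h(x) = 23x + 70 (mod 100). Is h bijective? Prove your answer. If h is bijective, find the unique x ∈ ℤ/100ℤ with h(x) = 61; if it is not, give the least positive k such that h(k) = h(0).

17

Suppose h(s) = h(t) in ℤ/100ℤ. Then 23s + 70 ≡ 23t + 70 (mod 100), therefore 23(s − t) ≡ 0 (mod 100).
Since gcd(23, 100) = 1, 23 is invertible modulo 100, therefore s − t ≡ 0 (mod 100), i.e. s = t.
We now compute 23⁻¹ mod 100 explicitly. Euclid's algorithm: 100 = 4·23 + 8, 23 = 2·8 + 7, 8 = 1·7 + 1; back-substituting gives 1 = 87·23 − 20·100, so 23⁻¹ ≡ 87 (mod 100).
For any y ∈ ℤ/100ℤ, x = 87(y − 70) mod 100 satisfies h(x) = 23·87(y − 70) + 70 ≡ y (since 23·87 ≡ 1 mod 100). So every y has a preimage.
Therefore h is bijective.
Since h is bijective, we find h⁻¹(61): we need 23x ≡ 61 − 70 ≡ 91 (mod 100). Using 23⁻¹ = 87: x ≡ 87·91 = 7917 = 79·100 + 17, so x = 17.
Check: h(17) = 23·17 + 70 = 461 = 4·100 + 61 ≡ 61 (mod 100).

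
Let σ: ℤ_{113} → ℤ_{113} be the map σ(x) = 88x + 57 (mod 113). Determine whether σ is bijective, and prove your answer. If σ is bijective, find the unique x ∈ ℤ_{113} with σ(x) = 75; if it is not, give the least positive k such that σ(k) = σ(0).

Recall that σ is injective if σ(x_1) = σ(x_2) implies x_1 = x_2.
If σ(x_1) = σ(x_2), then 88x_1 ≡ 88x_2 (mod 113). Because gcd(88, 113) = 1, we may cancel 88 to get x_1 ≡ x_2 (mod 113).
We now compute 88⁻¹ mod 113 explicitly. Euclid's algorithm: 113 = 1·88 + 25, 88 = 3·25 + 13, 25 = 1·13 + 12, 13 = 1·12 + 1; back-substituting gives 1 = 9·88 − 7·113, so 88⁻¹ ≡ 9 (mod 113).
For any y ∈ ℤ_{113}, x = 9(y − 57) mod 113 satisfies σ(x) = 88·9(y − 57) + 57 ≡ y (since 88·9 ≡ 1 mod 113). So every y has a preimage.
Therefore σ is bijective.
Since σ is bijective, we find σ⁻¹(75): we need 88x ≡ 75 − 57 ≡ 18 (mod 113). Using 88⁻¹ = 9: x ≡ 9·18 = 162 = 1·113 + 49, so x = 49.
Check: σ(49) = 88·49 + 57 = 4369 = 38·113 + 75 ≡ 75 (mod 113).

49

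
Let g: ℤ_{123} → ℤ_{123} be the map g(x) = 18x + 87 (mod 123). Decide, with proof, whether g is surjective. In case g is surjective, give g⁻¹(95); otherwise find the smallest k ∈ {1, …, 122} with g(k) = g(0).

Recall: surjectivity means every element of the codomain has a preimage under g.
Since gcd(18, 123) = 3, we have 18x ≡ 0 (mod 3) for all x, so g(x) ≡ 0 (mod 3).
But 1 ≢ 0 (mod 3), so 1 ∈ ℤ_{123} has no preimage. Thus g is not surjective.
Since g is not surjective, we find the least positive k with g(k) = g(0): this means 18k ≡ 0 (mod 123), i.e. 123 ∣ 18k. Since gcd(18, 123) = 3, dividing through by 3 this holds exactly when 41 ∣ 6k, and as gcd(6, 41) = 1, exactly when 41 ∣ k.
The smallest positive such k is 41.

41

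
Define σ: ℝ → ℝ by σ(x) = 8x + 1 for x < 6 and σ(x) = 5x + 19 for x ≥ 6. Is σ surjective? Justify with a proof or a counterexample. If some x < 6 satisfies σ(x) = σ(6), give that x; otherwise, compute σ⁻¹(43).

Both pieces are strictly increasing (slopes 8 and 5), so each is injective on its own interval.
The left piece maps (−∞, 6) onto (−∞, 49); the right piece maps [6, ∞) onto [49, ∞).
These images together cover ℝ, so σ is surjective.
Because the two images are disjoint, no x < 6 has σ(x) = σ(6), so we compute σ⁻¹(43): 43 lies in (−∞, 49), so solve 8x + 1 = 43: x = (43 − 1)/8 = 21/4.

21/4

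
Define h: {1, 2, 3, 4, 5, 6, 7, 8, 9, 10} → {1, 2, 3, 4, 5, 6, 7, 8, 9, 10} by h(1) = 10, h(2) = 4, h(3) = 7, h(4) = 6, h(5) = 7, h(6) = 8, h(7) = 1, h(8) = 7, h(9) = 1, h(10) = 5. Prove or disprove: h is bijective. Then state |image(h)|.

7

h(3) = 7 = h(5) with 3 ≠ 5, so h is not injective, hence not bijective.
The image of h is {1, 4, 5, 6, 7, 8, 10}, which has 7 elements.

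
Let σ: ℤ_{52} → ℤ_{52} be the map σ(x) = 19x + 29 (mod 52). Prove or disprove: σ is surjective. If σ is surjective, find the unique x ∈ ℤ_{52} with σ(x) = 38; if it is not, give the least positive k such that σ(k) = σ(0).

Since gcd(19, 52) = 1, 19 is invertible modulo 52. Euclid's algorithm: 52 = 2·19 + 14, 19 = 1·14 + 5, 14 = 2·5 + 4, 5 = 1·4 + 1; back-substituting gives 1 = 11·19 − 4·52, so 19⁻¹ ≡ 11 (mod 52).
For any y ∈ ℤ_{52}, x = 11(y − 29) mod 52 satisfies σ(x) = 19·11(y − 29) + 29 ≡ y (since 19·11 ≡ 1 mod 52). So every y has a preimage.
Thus σ is surjective.
Since σ is surjective, we compute σ⁻¹(38): solve 19x + 29 ≡ 38 (mod 52), i.e. 19x ≡ 9 (mod 52).
Multiplying by 19⁻¹ = 11 gives x ≡ 11·9 = 99 = 1·52 + 47 ≡ 47 (mod 52).
Check: σ(47) = 19·47 + 29 = 922 = 17·52 + 38 ≡ 38 (mod 52).

47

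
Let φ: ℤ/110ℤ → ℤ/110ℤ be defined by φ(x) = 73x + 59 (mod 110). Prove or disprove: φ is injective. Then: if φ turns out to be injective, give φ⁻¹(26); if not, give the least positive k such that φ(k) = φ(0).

If φ(x_1) = φ(x_2), then 73x_1 ≡ 73x_2 (mod 110). Because gcd(73, 110) = 1, we may cancel 73 to get x_1 ≡ x_2 (mod 110).
So φ is injective.
We now compute 73⁻¹ mod 110 explicitly. Euclid's algorithm: 110 = 1·73 + 37, 73 = 1·37 + 36, 37 = 1·36 + 1; back-substituting gives 1 = 107·73 − 71·110, so 73⁻¹ ≡ 107 (mod 110).
Since φ is injective, we find φ⁻¹(26): we need 73x ≡ 26 − 59 ≡ 77 (mod 110). Using 73⁻¹ = 107: x ≡ 107·77 = 8239 = 74·110 + 99, so x = 99.
Check: φ(99) = 73·99 + 59 = 7286 = 66·110 + 26 ≡ 26 (mod 110).

99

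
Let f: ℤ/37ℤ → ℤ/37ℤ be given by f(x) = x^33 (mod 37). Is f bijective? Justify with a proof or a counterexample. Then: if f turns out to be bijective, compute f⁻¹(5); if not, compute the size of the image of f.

f(3): Repeated squaring mod 37: 3^1 ≡ 3, 3^2 ≡ 3² = 9, 3^4 ≡ 9² = 81 ≡ 7, 3^8 ≡ 7² = 49 ≡ 12, 3^16 ≡ 12² = 144 ≡ 33, 3^32 ≡ 33² = 1089 ≡ 16. Since 33 = 32 + 1, 3^33 ≡ 16·3: 16·3 = 48 ≡ 11. So 3^33 ≡ 11 (mod 37).
f(4): Repeated squaring mod 37: 4^1 ≡ 4, 4^2 ≡ 4² = 16, 4^4 ≡ 16² = 256 ≡ 34, 4^8 ≡ 34² = 1156 ≡ 9, 4^16 ≡ 9² = 81 ≡ 7, 4^32 ≡ 7² = 49 ≡ 12. Since 33 = 32 + 1, 4^33 ≡ 12·4: 12·4 = 48 ≡ 11. So 4^33 ≡ 11 (mod 37).
So f(3) = f(4) = 11 while 3 ≠ 4, hence f is not injective, hence not bijective.
Since f is not bijective, we determine |image(f)|. Computing x^33 mod 37 for each x (by repeated squaring, reducing mod 37 at every step), the values f(0), f(1), …, f(36) are: 0, 1, 14, 11, 11, 8, 6, 26, 6, 10, 1, 36, 10, 8, 31, 14, 10, 23, 29, 8, 14, 27, 23, 6, 29, 27, 1, 36, 27, 31, 11, 31, 29, 26, 26, 23, 36.
The distinct values are {0, 1, 6, 8, 10, 11, 14, 23, 26, 27, 29, 31, 36}; there are 13 of them.

13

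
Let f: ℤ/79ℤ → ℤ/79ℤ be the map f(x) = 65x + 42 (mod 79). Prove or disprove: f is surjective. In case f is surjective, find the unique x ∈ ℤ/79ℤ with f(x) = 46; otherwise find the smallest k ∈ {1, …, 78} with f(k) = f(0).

11

Since gcd(65, 79) = 1, 65 is invertible modulo 79. Euclid's algorithm: 79 = 1·65 + 14, 65 = 4·14 + 9, 14 = 1·9 + 5, 9 = 1·5 + 4, 5 = 1·4 + 1; back-substituting gives 1 = 62·65 − 51·79, so 65⁻¹ ≡ 62 (mod 79).
Then y ↦ 62(y − 42) is a two-sided inverse to f, so every y ∈ ℤ/79ℤ has a preimage.
Thus f is surjective.
Since f is surjective, we find f⁻¹(46): we need 65x ≡ 46 − 42 ≡ 4 (mod 79). Using 65⁻¹ = 62: x ≡ 62·4 = 248 = 3·79 + 11, so x = 11.
Check: f(11) = 65·11 + 42 = 757 = 9·79 + 46 ≡ 46 (mod 79).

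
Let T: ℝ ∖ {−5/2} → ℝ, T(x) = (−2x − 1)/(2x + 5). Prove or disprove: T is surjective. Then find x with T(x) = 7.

-9/4

If T(x) = −1, cross-multiplying gives 2(−2x − 1) = −2(2x + 5), which simplifies to −2 = −10 — false.  So −1 has no preimage and T is not surjective.
Solving T(x) = 7: cross-multiplying gives −2x − 1 = 7(2x + 5), which rearranges to −16x = 36, so x = −9/4.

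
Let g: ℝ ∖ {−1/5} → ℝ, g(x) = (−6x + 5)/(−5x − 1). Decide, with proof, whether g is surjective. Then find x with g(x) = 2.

-7/4

If g(x) = 6/5, cross-multiplying gives −5(−6x + 5) = −6(−5x − 1), which simplifies to −25 = 6 — false.  So 6/5 has no preimage and g is not surjective.
Solving g(x) = 2: cross-multiplying gives −6x + 5 = 2(−5x − 1), which rearranges to 4x = −7, so x = −7/4.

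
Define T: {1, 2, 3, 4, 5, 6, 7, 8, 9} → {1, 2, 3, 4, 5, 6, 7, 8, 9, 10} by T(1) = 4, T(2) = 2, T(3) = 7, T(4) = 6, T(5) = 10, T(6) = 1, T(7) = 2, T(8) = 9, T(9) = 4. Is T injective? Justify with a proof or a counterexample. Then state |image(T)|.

7

T(2) = 2 = T(7) with 2 ≠ 7, so T is not injective.
The image of T is {1, 2, 4, 6, 7, 9, 10}, which has 7 elements.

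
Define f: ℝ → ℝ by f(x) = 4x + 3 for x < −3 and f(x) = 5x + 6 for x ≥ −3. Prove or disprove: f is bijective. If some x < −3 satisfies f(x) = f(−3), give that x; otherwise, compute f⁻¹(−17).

-5

Both pieces are strictly increasing (slopes 4 and 5), so each is injective on its own interval.
The left piece maps (−∞, −3) onto (−∞, −9); the right piece maps [−3, ∞) onto [−9, ∞).
Since −9 = −9, the images partition ℝ: f is injective and surjective, hence bijective.
Because the two images are disjoint, no x < −3 has f(x) = f(−3), so we compute f⁻¹(−17): −17 lies in (−∞, −9), so solve 4x + 3 = −17: x = (−17 − 3)/4 = −5.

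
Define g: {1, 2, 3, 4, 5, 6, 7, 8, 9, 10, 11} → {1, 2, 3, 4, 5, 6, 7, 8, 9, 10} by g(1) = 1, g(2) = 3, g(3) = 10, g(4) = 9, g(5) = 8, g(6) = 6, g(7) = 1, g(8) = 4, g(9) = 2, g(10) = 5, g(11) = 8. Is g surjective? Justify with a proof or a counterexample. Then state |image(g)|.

No element maps to 7, so g is not surjective.
The image of g is {1, 2, 3, 4, 5, 6, 8, 9, 10}, which has 9 elements.

9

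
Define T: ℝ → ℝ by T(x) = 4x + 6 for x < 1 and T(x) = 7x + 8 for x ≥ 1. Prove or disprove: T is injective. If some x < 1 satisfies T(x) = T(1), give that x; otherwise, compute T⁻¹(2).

-1

Both pieces are strictly increasing (slopes 4 and 7), so each is injective on its own interval.
The left piece maps (−∞, 1) onto (−∞, 10); the right piece maps [1, ∞) onto [15, ∞).
These images are disjoint, so no value is attained by both pieces. So T is injective.
Because the two images are disjoint, no x < 1 has T(x) = T(1), so we compute T⁻¹(2): 2 lies in (−∞, 10), so solve 4x + 6 = 2: x = (2 − 6)/4 = −1.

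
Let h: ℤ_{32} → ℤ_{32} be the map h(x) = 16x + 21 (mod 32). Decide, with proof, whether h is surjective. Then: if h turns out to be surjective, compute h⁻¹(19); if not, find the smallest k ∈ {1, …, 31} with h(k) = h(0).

Since gcd(16, 32) = 16, we have 16x ≡ 0 (mod 16) for all x, so h(x) ≡ 5 (mod 16).
But 0 ≢ 5 (mod 16), so 0 ∈ ℤ_{32} has no preimage. Thus h is not surjective.
Since h is not surjective, we find the least positive k with h(k) = h(0): this means 16k ≡ 0 (mod 32), i.e. 32 ∣ 16k. Since gcd(16, 32) = 16, dividing through by 16 this holds exactly when 2 ∣ k.
The smallest positive such k is 2.

2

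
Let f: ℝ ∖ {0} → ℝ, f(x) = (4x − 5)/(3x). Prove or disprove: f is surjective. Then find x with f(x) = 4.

-5/8

If f(x) = 4/3, cross-multiplying gives 3(4x − 5) = 4(3x), which simplifies to −15 = 0 — false.  So 4/3 has no preimage and f is not surjective.
Solving f(x) = 4: cross-multiplying gives 4x − 5 = 4(3x), which rearranges to −8x = 5, so x = −5/8.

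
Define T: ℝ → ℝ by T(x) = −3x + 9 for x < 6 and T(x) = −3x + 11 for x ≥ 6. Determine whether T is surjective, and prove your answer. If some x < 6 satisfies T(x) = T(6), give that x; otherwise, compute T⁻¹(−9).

Both pieces are strictly decreasing (slopes −3 and −3), so each is injective on its own interval.
The left piece maps (−∞, 6) onto (−9, ∞); the right piece maps [6, ∞) onto (−∞, −7].
The union (−9, ∞) ∪ (−∞, −7] covers ℝ, so T is surjective.
For the follow-up: the images overlap, so an x < 6 with T(x) = T(6) exists. T(6) = −7; solving −3x + 9 = −7 for x < 6 gives x = (−7 − 9)/(−3) = 16/3.

16/3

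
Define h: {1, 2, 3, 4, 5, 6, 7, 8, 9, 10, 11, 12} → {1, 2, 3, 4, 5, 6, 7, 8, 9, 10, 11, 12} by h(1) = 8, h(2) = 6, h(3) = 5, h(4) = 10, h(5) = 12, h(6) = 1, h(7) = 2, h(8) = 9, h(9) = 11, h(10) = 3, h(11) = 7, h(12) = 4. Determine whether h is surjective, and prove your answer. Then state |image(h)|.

12

Every element of the codomain has a preimage: 1 = h(6), 2 = h(7), 3 = h(10), 4 = h(12), 5 = h(3), 6 = h(2), 7 = h(11), 8 = h(1), 9 = h(8), 10 = h(4), 11 = h(9), 12 = h(5).
So h is surjective.
The image of h is {1, 2, 3, 4, 5, 6, 7, 8, 9, 10, 11, 12}, which has 12 elements.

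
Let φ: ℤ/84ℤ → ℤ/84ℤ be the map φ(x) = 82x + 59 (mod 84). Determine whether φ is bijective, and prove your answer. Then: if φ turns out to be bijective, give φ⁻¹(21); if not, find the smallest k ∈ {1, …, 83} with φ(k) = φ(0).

Recall that φ is injective if φ(u) = φ(v) implies u = v.
We have gcd(82, 84) = 2 > 1. Taking u = 0 and v = 42: φ(0) = 59 and φ(42) = 82·42 + 59 = 3503 ≡ 59 (mod 84).
So φ(0) = φ(42) while 0 ≠ 42, thus φ is not injective, hence not bijective.
Since φ is not bijective, we find the least positive k with φ(k) = φ(0): this means 82k ≡ 0 (mod 84), i.e. 84 ∣ 82k. Since gcd(82, 84) = 2, dividing through by 2 this holds exactly when 42 ∣ 41k, and as gcd(41, 42) = 1, exactly when 42 ∣ k.
The smallest positive such k is 42.

42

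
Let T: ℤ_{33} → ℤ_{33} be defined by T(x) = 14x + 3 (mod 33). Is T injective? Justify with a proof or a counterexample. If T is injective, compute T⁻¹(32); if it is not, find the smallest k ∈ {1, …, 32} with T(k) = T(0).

Suppose T(a) = T(b) in ℤ_{33}. Then 14a + 3 ≡ 14b + 3 (mod 33), thus 14(a − b) ≡ 0 (mod 33).
Since gcd(14, 33) = 1, 14 is invertible modulo 33, so a − b ≡ 0 (mod 33), i.e. a = b.
So T is injective.
We now compute 14⁻¹ mod 33 explicitly. Euclid's algorithm: 33 = 2·14 + 5, 14 = 2·5 + 4, 5 = 1·4 + 1; back-substituting gives 1 = 26·14 − 11·33, so 14⁻¹ ≡ 26 (mod 33).
Since T is injective, we find T⁻¹(32): we need 14x ≡ 32 − 3 ≡ 29 (mod 33). Using 14⁻¹ = 26: x ≡ 26·29 = 754 = 22·33 + 28, so x = 28.
Check: T(28) = 14·28 + 3 = 395 = 11·33 + 32 ≡ 32 (mod 33).

28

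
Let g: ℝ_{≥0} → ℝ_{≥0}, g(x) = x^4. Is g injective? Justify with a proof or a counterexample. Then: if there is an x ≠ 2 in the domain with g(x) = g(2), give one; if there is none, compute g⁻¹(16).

2

On ℝ_{≥0}, x ↦ x^4 is strictly increasing, so g(s) = g(t) forces s = t. Hence g is injective.
Since x ↦ x^4 is strictly increasing on ℝ_{≥0}, it is injective there, so no x ≠ 2 in the domain has g(x) = g(2). We therefore compute g⁻¹(16) = 16^{1/4} = 2 (indeed 2^4 = 16).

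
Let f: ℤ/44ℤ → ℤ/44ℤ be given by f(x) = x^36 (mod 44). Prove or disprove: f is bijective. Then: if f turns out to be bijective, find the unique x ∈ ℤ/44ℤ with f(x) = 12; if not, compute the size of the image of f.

f(10): Repeated squaring mod 44: 10^1 ≡ 10, 10^2 ≡ 10² = 100 ≡ 12, 10^4 ≡ 12² = 144 ≡ 12, 10^8 ≡ 12² = 144 ≡ 12, 10^16 ≡ 12² = 144 ≡ 12, 10^32 ≡ 12² = 144 ≡ 12. Since 36 = 32 + 4, 10^36 ≡ 12·12: 12·12 = 144 ≡ 12. So 10^36 ≡ 12 (mod 44).
f(12): Repeated squaring mod 44: 12^1 ≡ 12, 12^2 ≡ 12² = 144 ≡ 12, 12^4 ≡ 12² = 144 ≡ 12, 12^8 ≡ 12² = 144 ≡ 12, 12^16 ≡ 12² = 144 ≡ 12, 12^32 ≡ 12² = 144 ≡ 12. Since 36 = 32 + 4, 12^36 ≡ 12·12: 12·12 = 144 ≡ 12. So 12^36 ≡ 12 (mod 44).
So f(10) = f(12) = 12 while 10 ≠ 12, so f is not injective, hence not bijective.
Since f is not bijective, we determine |image(f)|. Computing x^36 mod 44 for each x (by repeated squaring, reducing mod 44 at every step), the values f(0), f(1), …, f(43) are: 0, 1, 20, 25, 4, 5, 16, 37, 36, 9, 12, 33, 12, 9, 36, 37, 16, 5, 4, 25, 20, 1, 0, 1, 20, 25, 4, 5, 16, 37, 36, 9, 12, 33, 12, 9, 36, 37, 16, 5, 4, 25, 20, 1.
The distinct values are {0, 1, 4, 5, 9, 12, 16, 20, 25, 33, 36, 37}; there are 12 of them.

12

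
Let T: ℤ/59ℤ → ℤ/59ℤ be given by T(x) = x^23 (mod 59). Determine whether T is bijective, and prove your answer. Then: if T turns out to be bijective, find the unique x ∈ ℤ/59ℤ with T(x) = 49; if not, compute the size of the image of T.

Since 59 is prime, the nonzero elements of ℤ/59ℤ form a cyclic group of order 58.
As gcd(23, 58) = 1, raising to the 23rd power is a bijection on this group: if s^23 ≡ t^23 then (st^{−1})^23 = 1, and the only element of order dividing gcd(23, 58) = 1 is 1, so s = t.
With T(0) = 0 this makes T injective on all of ℤ/59ℤ, hence bijective (finite equal-size domain and codomain). In particular T is bijective.
Since T is bijective, we find the preimage of 49. The inverse of x ↦ x^23 on (ℤ/59ℤ)^× is x ↦ x^53, because 23·53 = 1219 = 21·58 + 1 ≡ 1 (mod 58) and x^{58} = 1 for x ≠ 0 (Fermat). So T⁻¹(49) = 49^53 mod 59.
Repeated squaring mod 59: 49^1 ≡ 49, 49^2 ≡ 49² = 2401 ≡ 41, 49^4 ≡ 41² = 1681 ≡ 29, 49^8 ≡ 29² = 841 ≡ 15, 49^16 ≡ 15² = 225 ≡ 48, 49^32 ≡ 48² = 2304 ≡ 3. Since 53 = 32 + 16 + 4 + 1, 49^53 ≡ 3·48·29·49: 3·48 = 144 ≡ 26, then 26·29 = 754 ≡ 46, then 46·49 = 2254 ≡ 12. So 49^53 ≡ 12 (mod 59).
Hence T⁻¹(49) = 12.

12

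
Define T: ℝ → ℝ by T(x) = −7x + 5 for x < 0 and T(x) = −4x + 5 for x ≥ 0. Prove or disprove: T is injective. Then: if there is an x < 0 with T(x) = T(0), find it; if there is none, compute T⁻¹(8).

-3/7

Both pieces are strictly decreasing (slopes −7 and −4), so each is injective on its own interval.
The left piece maps (−∞, 0) onto (5, ∞); the right piece maps [0, ∞) onto (−∞, 5].
These images are disjoint, so no value is attained by both pieces. Hence T is injective.
Because the two images are disjoint, no x < 0 has T(x) = T(0), so we compute T⁻¹(8): 8 lies in (5, ∞), so solve −7x + 5 = 8: x = (8 − 5)/(−7) = −3/7.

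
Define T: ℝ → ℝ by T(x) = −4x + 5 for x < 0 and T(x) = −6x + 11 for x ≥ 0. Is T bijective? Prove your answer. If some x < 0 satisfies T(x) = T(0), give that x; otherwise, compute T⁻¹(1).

-3/2

Both pieces are strictly decreasing (slopes −4 and −6), so each is injective on its own interval.
The left piece maps (−∞, 0) onto (5, ∞); the right piece maps [0, ∞) onto (−∞, 11].
These images overlap. In particular T(0) = 11 (right piece), and solving −4x + 5 = 11 on the left piece gives x = −3/2 < 0.
So T(−3/2) = T(0) with −3/2 ≠ 0, and T is not injective, hence not bijective. This x = −3/2 is the requested value below 0.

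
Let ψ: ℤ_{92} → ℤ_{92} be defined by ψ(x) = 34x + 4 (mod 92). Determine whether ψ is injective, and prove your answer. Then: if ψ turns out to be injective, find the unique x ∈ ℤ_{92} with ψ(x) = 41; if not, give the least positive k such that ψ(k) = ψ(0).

46

Recall that ψ is injective if ψ(s) = ψ(t) implies s = t.
We have gcd(34, 92) = 2 > 1. Taking s = 0 and t = 46: ψ(0) = 4 and ψ(46) = 34·46 + 4 = 1568 ≡ 4 (mod 92).
So ψ(0) = ψ(46) while 0 ≠ 46, thus ψ is not injective.
Since ψ is not injective, we find the least positive k with ψ(k) = ψ(0): this means 34k ≡ 0 (mod 92), i.e. 92 ∣ 34k. Since gcd(34, 92) = 2, dividing through by 2 this holds exactly when 46 ∣ 17k, and as gcd(17, 46) = 1, exactly when 46 ∣ k.
The smallest positive such k is 46.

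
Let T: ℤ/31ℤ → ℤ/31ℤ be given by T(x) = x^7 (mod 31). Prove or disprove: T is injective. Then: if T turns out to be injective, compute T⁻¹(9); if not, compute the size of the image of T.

Since 31 is prime, the nonzero elements of ℤ/31ℤ form a cyclic group of order 30.
As gcd(7, 30) = 1, raising to the 7th power is a bijection on this group: if s^7 ≡ t^7 then (st^{−1})^7 = 1, and the only element of order dividing gcd(7, 30) = 1 is 1, so s = t.
With T(0) = 0 this makes T injective on all of ℤ/31ℤ, hence bijective (finite equal-size domain and codomain). In particular T is injective.
Since T is injective, we find the preimage of 9. The inverse of x ↦ x^7 on (ℤ/31ℤ)^× is x ↦ x^13, because 7·13 = 91 = 3·30 + 1 ≡ 1 (mod 30) and x^{30} = 1 for x ≠ 0 (Fermat). So T⁻¹(9) = 9^13 mod 31.
Repeated squaring mod 31: 9^1 ≡ 9, 9^2 ≡ 9² = 81 ≡ 19, 9^4 ≡ 19² = 361 ≡ 20, 9^8 ≡ 20² = 400 ≡ 28. Since 13 = 8 + 4 + 1, 9^13 ≡ 28·20·9: 28·20 = 560 ≡ 2, then 2·9 = 18. So 9^13 ≡ 18 (mod 31).
Hence T⁻¹(9) = 18.

18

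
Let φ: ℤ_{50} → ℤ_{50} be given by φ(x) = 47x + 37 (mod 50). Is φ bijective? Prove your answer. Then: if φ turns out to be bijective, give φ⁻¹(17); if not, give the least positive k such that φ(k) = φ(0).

Recall: φ is injective if φ(s) = φ(t) implies s = t.
Suppose φ(s) = φ(t) in ℤ_{50}. Then 47s + 37 ≡ 47t + 37 (mod 50), thus 47(s − t) ≡ 0 (mod 50).
Since gcd(47, 50) = 1, 47 is invertible modulo 50, so s − t ≡ 0 (mod 50), i.e. s = t.
We now compute 47⁻¹ mod 50 explicitly. Euclid's algorithm: 50 = 1·47 + 3, 47 = 15·3 + 2, 3 = 1·2 + 1; back-substituting gives 1 = 33·47 − 31·50, so 47⁻¹ ≡ 33 (mod 50).
For any y ∈ ℤ_{50}, x = 33(y − 37) mod 50 satisfies φ(x) = 47·33(y − 37) + 37 ≡ y (since 47·33 ≡ 1 mod 50). So every y has a preimage.
Therefore φ is bijective.
Since φ is bijective, we find φ⁻¹(17): we need 47x ≡ 17 − 37 ≡ 30 (mod 50). Using 47⁻¹ = 33: x ≡ 33·30 = 990 = 19·50 + 40, so x = 40.
Check: φ(40) = 47·40 + 37 = 1917 = 38·50 + 17 ≡ 17 (mod 50).

40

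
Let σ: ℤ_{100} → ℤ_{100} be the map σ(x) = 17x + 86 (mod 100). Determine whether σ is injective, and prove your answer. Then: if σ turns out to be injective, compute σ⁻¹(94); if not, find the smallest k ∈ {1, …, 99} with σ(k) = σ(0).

24

Suppose σ(u) = σ(v) in ℤ_{100}. Then 17u + 86 ≡ 17v + 86 (mod 100), hence 17(u − v) ≡ 0 (mod 100).
Since gcd(17, 100) = 1, 17 is invertible modulo 100, therefore u − v ≡ 0 (mod 100), i.e. u = v.
Thus σ is injective.
We now compute 17⁻¹ mod 100 explicitly. Euclid's algorithm: 100 = 5·17 + 15, 17 = 1·15 + 2, 15 = 7·2 + 1; back-substituting gives 1 = 53·17 − 9·100, so 17⁻¹ ≡ 53 (mod 100).
Since σ is injective, we compute σ⁻¹(94): solve 17x + 86 ≡ 94 (mod 100), i.e. 17x ≡ 8 (mod 100).
Multiplying by 17⁻¹ = 53 gives x ≡ 53·8 = 424 = 4·100 + 24 ≡ 24 (mod 100).
Check: σ(24) = 17·24 + 86 = 494 = 4·100 + 94 ≡ 94 (mod 100).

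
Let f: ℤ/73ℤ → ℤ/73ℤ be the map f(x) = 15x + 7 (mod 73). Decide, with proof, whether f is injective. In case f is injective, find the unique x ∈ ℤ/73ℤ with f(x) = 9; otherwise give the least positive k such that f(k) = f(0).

5

If f(x_1) = f(x_2), then 15x_1 ≡ 15x_2 (mod 73). Because gcd(15, 73) = 1, we may cancel 15 to get x_1 ≡ x_2 (mod 73).
Thus f is injective.
We now compute 15⁻¹ mod 73 explicitly. Euclid's algorithm: 73 = 4·15 + 13, 15 = 1·13 + 2, 13 = 6·2 + 1; back-substituting gives 1 = 39·15 − 8·73, so 15⁻¹ ≡ 39 (mod 73).
Since f is injective, we compute f⁻¹(9): solve 15x + 7 ≡ 9 (mod 73), i.e. 15x ≡ 2 (mod 73).
Multiplying by 15⁻¹ = 39 gives x ≡ 39·2 = 78 = 1·73 + 5 ≡ 5 (mod 73).
Check: f(5) = 15·5 + 7 = 82 = 1·73 + 9 ≡ 9 (mod 73).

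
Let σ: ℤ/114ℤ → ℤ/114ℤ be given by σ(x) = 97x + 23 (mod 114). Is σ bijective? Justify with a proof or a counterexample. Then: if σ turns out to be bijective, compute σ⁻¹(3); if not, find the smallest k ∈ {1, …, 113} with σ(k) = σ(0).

28

If σ(s) = σ(t), then 97s ≡ 97t (mod 114). Because gcd(97, 114) = 1, we may cancel 97 to get s ≡ t (mod 114).
We now compute 97⁻¹ mod 114 explicitly. Euclid's algorithm: 114 = 1·97 + 17, 97 = 5·17 + 12, 17 = 1·12 + 5, 12 = 2·5 + 2, 5 = 2·2 + 1; back-substituting gives 1 = 67·97 − 57·114, so 97⁻¹ ≡ 67 (mod 114).
For any y ∈ ℤ/114ℤ, x = 67(y − 23) mod 114 satisfies σ(x) = 97·67(y − 23) + 23 ≡ y (since 97·67 ≡ 1 mod 114). So every y has a preimage.
So σ is bijective.
Since σ is bijective, we find σ⁻¹(3): we need 97x ≡ 3 − 23 ≡ 94 (mod 114). Using 97⁻¹ = 67: x ≡ 67·94 = 6298 = 55·114 + 28, so x = 28.
Check: σ(28) = 97·28 + 23 = 2739 = 24·114 + 3 ≡ 3 (mod 114).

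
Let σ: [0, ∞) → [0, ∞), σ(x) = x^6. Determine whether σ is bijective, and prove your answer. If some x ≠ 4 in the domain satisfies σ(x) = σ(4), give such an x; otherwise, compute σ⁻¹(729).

3

On [0, ∞), x ↦ x^6 is strictly increasing (injective) and for any y ∈ [0, ∞) the 6th root y^{1/6} lies in [0, ∞) (surjective). So σ is bijective.
Since x ↦ x^6 is strictly increasing on [0, ∞), it is injective there, so no x ≠ 4 in the domain has σ(x) = σ(4). We therefore compute σ⁻¹(729) = 729^{1/6} = 3 (indeed 3^6 = 729).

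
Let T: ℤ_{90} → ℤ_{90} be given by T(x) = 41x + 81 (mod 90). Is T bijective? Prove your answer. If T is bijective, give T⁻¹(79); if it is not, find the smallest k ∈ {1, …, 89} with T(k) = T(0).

68

Suppose T(x_1) = T(x_2) in ℤ_{90}. Then 41x_1 + 81 ≡ 41x_2 + 81 (mod 90), thus 41(x_1 − x_2) ≡ 0 (mod 90).
Since gcd(41, 90) = 1, 41 is invertible modulo 90, hence x_1 − x_2 ≡ 0 (mod 90), i.e. x_1 = x_2.
We now compute 41⁻¹ mod 90 explicitly. Euclid's algorithm: 90 = 2·41 + 8, 41 = 5·8 + 1; back-substituting gives 1 = 11·41 − 5·90, so 41⁻¹ ≡ 11 (mod 90).
For any y ∈ ℤ_{90}, x = 11(y − 81) mod 90 satisfies T(x) = 41·11(y − 81) + 81 ≡ y (since 41·11 ≡ 1 mod 90). So every y has a preimage.
So T is bijective.
Since T is bijective, we compute T⁻¹(79): solve 41x + 81 ≡ 79 (mod 90), i.e. 41x ≡ 88 (mod 90).
Multiplying by 41⁻¹ = 11 gives x ≡ 11·88 = 968 = 10·90 + 68 ≡ 68 (mod 90).
Check: T(68) = 41·68 + 81 = 2869 = 31·90 + 79 ≡ 79 (mod 90).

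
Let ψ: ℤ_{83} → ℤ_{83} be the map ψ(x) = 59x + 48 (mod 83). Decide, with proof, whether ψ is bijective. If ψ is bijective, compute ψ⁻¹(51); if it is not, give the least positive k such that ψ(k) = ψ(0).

Recall that injectivity means: for all x_1, x_2 in the domain, ψ(x_1) = ψ(x_2) implies x_1 = x_2.
Suppose ψ(x_1) = ψ(x_2) in ℤ_{83}. Then 59x_1 + 48 ≡ 59x_2 + 48 (mod 83), thus 59(x_1 − x_2) ≡ 0 (mod 83).
Since gcd(59, 83) = 1, 59 is invertible modulo 83, therefore x_1 − x_2 ≡ 0 (mod 83), i.e. x_1 = x_2.
We now compute 59⁻¹ mod 83 explicitly. Euclid's algorithm: 83 = 1·59 + 24, 59 = 2·24 + 11, 24 = 2·11 + 2, 11 = 5·2 + 1; back-substituting gives 1 = 38·59 − 27·83, so 59⁻¹ ≡ 38 (mod 83).
Then y ↦ 38(y − 48) is a two-sided inverse to ψ, so every y ∈ ℤ_{83} has a preimage.
Hence ψ is bijective.
Since ψ is bijective, we compute ψ⁻¹(51): solve 59x + 48 ≡ 51 (mod 83), i.e. 59x ≡ 3 (mod 83).
Multiplying by 59⁻¹ = 38 gives x ≡ 38·3 = 114 = 1·83 + 31 ≡ 31 (mod 83).
Check: ψ(31) = 59·31 + 48 = 1877 = 22·83 + 51 ≡ 51 (mod 83).

31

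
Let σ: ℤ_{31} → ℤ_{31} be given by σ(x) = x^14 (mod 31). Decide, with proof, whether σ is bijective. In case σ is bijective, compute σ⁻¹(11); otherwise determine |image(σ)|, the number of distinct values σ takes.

16

σ(15): Repeated squaring mod 31: 15^1 ≡ 15, 15^2 ≡ 15² = 225 ≡ 8, 15^4 ≡ 8² = 64 ≡ 2, 15^8 ≡ 2² = 4. Since 14 = 8 + 4 + 2, 15^14 ≡ 4·2·8: 4·2 = 8, then 8·8 = 64 ≡ 2. So 15^14 ≡ 2 (mod 31).
σ(16): Repeated squaring mod 31: 16^1 ≡ 16, 16^2 ≡ 16² = 256 ≡ 8, 16^4 ≡ 8² = 64 ≡ 2, 16^8 ≡ 2² = 4. Since 14 = 8 + 4 + 2, 16^14 ≡ 4·2·8: 4·2 = 8, then 8·8 = 64 ≡ 2. So 16^14 ≡ 2 (mod 31).
So σ(15) = σ(16) = 2 while 15 ≠ 16, hence σ is not injective, hence not bijective.
Since σ is not bijective, we determine |image(σ)|. Computing x^14 mod 31 for each x (by repeated squaring, reducing mod 31 at every step), the values σ(0), σ(1), …, σ(30) are: 0, 1, 16, 10, 8, 25, 5, 9, 4, 7, 28, 14, 18, 19, 20, 2, 2, 20, 19, 18, 14, 28, 7, 4, 9, 5, 25, 8, 10, 16, 1.
The distinct values are {0, 1, 2, 4, 5, 7, 8, 9, 10, 14, 16, 18, 19, 20, 25, 28}; there are 16 of them.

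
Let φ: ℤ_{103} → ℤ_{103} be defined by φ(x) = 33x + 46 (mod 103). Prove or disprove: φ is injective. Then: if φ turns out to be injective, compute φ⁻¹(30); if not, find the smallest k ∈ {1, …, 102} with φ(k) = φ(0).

12

If φ(x_1) = φ(x_2), then 33x_1 ≡ 33x_2 (mod 103). Because gcd(33, 103) = 1, we may cancel 33 to get x_1 ≡ x_2 (mod 103).
Therefore φ is injective.
We now compute 33⁻¹ mod 103 explicitly. Euclid's algorithm: 103 = 3·33 + 4, 33 = 8·4 + 1; back-substituting gives 1 = 25·33 − 8·103, so 33⁻¹ ≡ 25 (mod 103).
Since φ is injective, we find φ⁻¹(30): we need 33x ≡ 30 − 46 ≡ 87 (mod 103). Using 33⁻¹ = 25: x ≡ 25·87 = 2175 = 21·103 + 12, so x = 12.
Check: φ(12) = 33·12 + 46 = 442 = 4·103 + 30 ≡ 30 (mod 103).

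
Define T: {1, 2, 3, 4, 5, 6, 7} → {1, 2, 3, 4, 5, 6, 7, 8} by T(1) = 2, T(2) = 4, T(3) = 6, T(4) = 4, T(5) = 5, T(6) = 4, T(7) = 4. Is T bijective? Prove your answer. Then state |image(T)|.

4

T(2) = 4 = T(4) with 2 ≠ 4, so T is not injective, hence not bijective.
The image of T is {2, 4, 5, 6}, which has 4 elements.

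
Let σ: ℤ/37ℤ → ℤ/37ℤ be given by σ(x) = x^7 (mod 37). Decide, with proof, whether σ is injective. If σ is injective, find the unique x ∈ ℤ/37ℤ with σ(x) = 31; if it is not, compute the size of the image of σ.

6

Since 37 is prime, the nonzero elements of ℤ/37ℤ form a cyclic group of order 36.
As gcd(7, 36) = 1, raising to the 7th power is a bijection on this group: if u^7 ≡ v^7 then (uv^{−1})^7 = 1, and the only element of order dividing gcd(7, 36) = 1 is 1, so u = v.
With σ(0) = 0 this makes σ injective on all of ℤ/37ℤ, hence bijective (finite equal-size domain and codomain). In particular σ is injective.
Since σ is injective, we find the preimage of 31. The inverse of x ↦ x^7 on (ℤ/37ℤ)^× is x ↦ x^31, because 7·31 = 217 = 6·36 + 1 ≡ 1 (mod 36) and x^{36} = 1 for x ≠ 0 (Fermat). So σ⁻¹(31) = 31^31 mod 37.
Repeated squaring mod 37: 31^1 ≡ 31, 31^2 ≡ 31² = 961 ≡ 36, 31^4 ≡ 36² = 1296 ≡ 1, 31^8 ≡ 1² = 1, 31^16 ≡ 1² = 1. Since 31 = 16 + 8 + 4 + 2 + 1, 31^31 ≡ 1·1·1·36·31: 1·1 = 1, then 1·1 = 1, then 1·36 = 36, then 36·31 = 1116 ≡ 6. So 31^31 ≡ 6 (mod 37).
Hence σ⁻¹(31) = 6.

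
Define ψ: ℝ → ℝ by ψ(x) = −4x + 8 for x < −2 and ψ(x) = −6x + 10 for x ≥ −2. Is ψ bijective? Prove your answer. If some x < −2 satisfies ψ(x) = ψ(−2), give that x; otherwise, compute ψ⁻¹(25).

Both pieces are strictly decreasing (slopes −4 and −6), so each is injective on its own interval.
The left piece maps (−∞, −2) onto (16, ∞); the right piece maps [−2, ∞) onto (−∞, 22].
These images overlap. In particular ψ(−2) = 22 (right piece), and solving −4x + 8 = 22 on the left piece gives x = −7/2 < −2.
So ψ(−7/2) = ψ(−2) with −7/2 ≠ −2, and ψ is not injective, hence not bijective. This x = −7/2 is the requested value below −2.

-7/2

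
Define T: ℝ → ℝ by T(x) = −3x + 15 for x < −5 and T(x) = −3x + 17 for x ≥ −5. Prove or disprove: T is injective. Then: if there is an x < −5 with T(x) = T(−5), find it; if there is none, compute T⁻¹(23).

-17/3

Both pieces are strictly decreasing (slopes −3 and −3), so each is injective on its own interval.
The left piece maps (−∞, −5) onto (30, ∞); the right piece maps [−5, ∞) onto (−∞, 32].
These images overlap. In particular T(−5) = 32 (right piece), and solving −3x + 15 = 32 on the left piece gives x = −17/3 < −5.
So T(−17/3) = T(−5) with −17/3 ≠ −5, and T is not injective. This x = −17/3 is the requested value below −5.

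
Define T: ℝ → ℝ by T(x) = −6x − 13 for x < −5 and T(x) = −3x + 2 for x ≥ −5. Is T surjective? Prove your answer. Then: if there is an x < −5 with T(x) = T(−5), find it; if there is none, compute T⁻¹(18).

Both pieces are strictly decreasing (slopes −6 and −3), so each is injective on its own interval.
The left piece maps (−∞, −5) onto (17, ∞); the right piece maps [−5, ∞) onto (−∞, 17].
These images together cover ℝ, so T is surjective.
Because the two images are disjoint, no x < −5 has T(x) = T(−5), so we compute T⁻¹(18): 18 lies in (17, ∞), so solve −6x − 13 = 18: x = (18 + 13)/(−6) = −31/6.

-31/6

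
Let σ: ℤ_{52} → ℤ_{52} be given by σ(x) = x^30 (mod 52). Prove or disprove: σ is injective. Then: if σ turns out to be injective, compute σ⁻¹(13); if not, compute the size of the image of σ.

6

σ(1) = 1^30 = 1.
σ(3): Repeated squaring mod 52: 3^1 ≡ 3, 3^2 ≡ 3² = 9, 3^4 ≡ 9² = 81 ≡ 29, 3^8 ≡ 29² = 841 ≡ 9, 3^16 ≡ 9² = 81 ≡ 29. Since 30 = 16 + 8 + 4 + 2, 3^30 ≡ 29·9·29·9: 29·9 = 261 ≡ 1, then 1·29 = 29, then 29·9 = 261 ≡ 1. So 3^30 ≡ 1 (mod 52).
So σ(1) = σ(3) = 1 while 1 ≠ 3, thus σ is not injective.
Since σ is not injective, we determine |image(σ)|. Computing x^30 mod 52 for each x (by repeated squaring, reducing mod 52 at every step), the values σ(0), σ(1), …, σ(51) are: 0, 1, 12, 1, 40, 25, 12, 25, 12, 1, 40, 25, 40, 13, 40, 25, 40, 1, 12, 25, 12, 25, 40, 1, 12, 1, 0, 1, 12, 1, 40, 25, 12, 25, 12, 1, 40, 25, 40, 13, 40, 25, 40, 1, 12, 25, 12, 25, 40, 1, 12, 1.
The distinct values are {0, 1, 12, 13, 25, 40}; there are 6 of them.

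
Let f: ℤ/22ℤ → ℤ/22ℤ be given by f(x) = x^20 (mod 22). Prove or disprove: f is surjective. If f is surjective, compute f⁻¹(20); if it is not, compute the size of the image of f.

f(1) = 1^20 = 1.
f(3): Repeated squaring mod 22: 3^1 ≡ 3, 3^2 ≡ 3² = 9, 3^4 ≡ 9² = 81 ≡ 15, 3^8 ≡ 15² = 225 ≡ 5, 3^16 ≡ 5² = 25 ≡ 3. Since 20 = 16 + 4, 3^20 ≡ 3·15: 3·15 = 45 ≡ 1. So 3^20 ≡ 1 (mod 22).
So f(1) = f(3) = 1 while 1 ≠ 3, hence f is not injective.
A non-injective map from the 22-element set ℤ/22ℤ to itself takes at most 21 distinct values, so it cannot be surjective. So f is not surjective.
Since f is not surjective, we determine |image(f)|. Computing x^20 mod 22 for each x (by repeated squaring, reducing mod 22 at every step), the values f(0), f(1), …, f(21) are: 0, 1, 12, 1, 12, 1, 12, 1, 12, 1, 12, 11, 12, 1, 12, 1, 12, 1, 12, 1, 12, 1.
The distinct values are {0, 1, 11, 12}; there are 4 of them.

4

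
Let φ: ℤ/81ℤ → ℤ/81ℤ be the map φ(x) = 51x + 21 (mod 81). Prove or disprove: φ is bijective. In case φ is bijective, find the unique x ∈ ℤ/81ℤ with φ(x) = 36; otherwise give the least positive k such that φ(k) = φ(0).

27

Recall that φ is injective when φ(s) = φ(t) forces s = t.
We have gcd(51, 81) = 3 > 1. Taking s = 0 and t = 27: φ(0) = 21 and φ(27) = 51·27 + 21 = 1398 ≡ 21 (mod 81).
So φ(0) = φ(27) while 0 ≠ 27, therefore φ is not injective, hence not bijective.
Since φ is not bijective, we find the least positive k with φ(k) = φ(0): this means 51k ≡ 0 (mod 81), i.e. 81 ∣ 51k. Since gcd(51, 81) = 3, dividing through by 3 this holds exactly when 27 ∣ 17k, and as gcd(17, 27) = 1, exactly when 27 ∣ k.
The smallest positive such k is 27.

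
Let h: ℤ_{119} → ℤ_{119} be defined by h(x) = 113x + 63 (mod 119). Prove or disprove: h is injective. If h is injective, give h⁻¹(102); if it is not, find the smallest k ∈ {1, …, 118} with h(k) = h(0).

53

Suppose h(u) = h(v) in ℤ_{119}. Then 113u + 63 ≡ 113v + 63 (mod 119), therefore 113(u − v) ≡ 0 (mod 119).
Since gcd(113, 119) = 1, 113 is invertible modulo 119, therefore u − v ≡ 0 (mod 119), i.e. u = v.
So h is injective.
We now compute 113⁻¹ mod 119 explicitly. Euclid's algorithm: 119 = 1·113 + 6, 113 = 18·6 + 5, 6 = 1·5 + 1; back-substituting gives 1 = 99·113 − 94·119, so 113⁻¹ ≡ 99 (mod 119).
Since h is injective, we compute h⁻¹(102): solve 113x + 63 ≡ 102 (mod 119), i.e. 113x ≡ 39 (mod 119).
Multiplying by 113⁻¹ = 99 gives x ≡ 99·39 = 3861 = 32·119 + 53 ≡ 53 (mod 119).
Check: h(53) = 113·53 + 63 = 6052 = 50·119 + 102 ≡ 102 (mod 119).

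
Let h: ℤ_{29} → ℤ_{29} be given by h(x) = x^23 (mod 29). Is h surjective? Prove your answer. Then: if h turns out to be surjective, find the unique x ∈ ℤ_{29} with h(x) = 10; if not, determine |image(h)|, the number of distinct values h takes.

2

Since 29 is prime, the nonzero elements of ℤ_{29} form a cyclic group of order 28.
As gcd(23, 28) = 1, raising to the 23rd power is a bijection on this group: if s^23 ≡ t^23 then (st^{−1})^23 = 1, and the only element of order dividing gcd(23, 28) = 1 is 1, so s = t.
With h(0) = 0 this makes h injective on all of ℤ_{29}, hence bijective (finite equal-size domain and codomain). In particular h is surjective.
Since h is surjective, we find the preimage of 10. The inverse of x ↦ x^23 on (ℤ_{29})^× is x ↦ x^11, because 23·11 = 253 = 9·28 + 1 ≡ 1 (mod 28) and x^{28} = 1 for x ≠ 0 (Fermat). So h⁻¹(10) = 10^11 mod 29.
Repeated squaring mod 29: 10^1 ≡ 10, 10^2 ≡ 10² = 100 ≡ 13, 10^4 ≡ 13² = 169 ≡ 24, 10^8 ≡ 24² = 576 ≡ 25. Since 11 = 8 + 2 + 1, 10^11 ≡ 25·13·10: 25·13 = 325 ≡ 6, then 6·10 = 60 ≡ 2. So 10^11 ≡ 2 (mod 29).
Hence h⁻¹(10) = 2.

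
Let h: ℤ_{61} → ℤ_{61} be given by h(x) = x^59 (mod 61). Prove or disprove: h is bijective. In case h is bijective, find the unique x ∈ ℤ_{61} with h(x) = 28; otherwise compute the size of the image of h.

24

Since 61 is prime, the nonzero elements of ℤ_{61} form a cyclic group of order 60.
As gcd(59, 60) = 1, raising to the 59th power is a bijection on this group: if s^59 ≡ t^59 then (st^{−1})^59 = 1, and the only element of order dividing gcd(59, 60) = 1 is 1, so s = t.
With h(0) = 0 this makes h injective on all of ℤ_{61}, hence bijective (finite equal-size domain and codomain). In particular h is bijective.
Since h is bijective, we find the preimage of 28. The inverse of x ↦ x^59 on (ℤ_{61})^× is x ↦ x^59, because 59·59 = 3481 = 58·60 + 1 ≡ 1 (mod 60) and x^{60} = 1 for x ≠ 0 (Fermat). So h⁻¹(28) = 28^59 mod 61.
Repeated squaring mod 61: 28^1 ≡ 28, 28^2 ≡ 28² = 784 ≡ 52, 28^4 ≡ 52² = 2704 ≡ 20, 28^8 ≡ 20² = 400 ≡ 34, 28^16 ≡ 34² = 1156 ≡ 58, 28^32 ≡ 58² = 3364 ≡ 9. Since 59 = 32 + 16 + 8 + 2 + 1, 28^59 ≡ 9·58·34·52·28: 9·58 = 522 ≡ 34, then 34·34 = 1156 ≡ 58, then 58·52 = 3016 ≡ 27, then 27·28 = 756 ≡ 24. So 28^59 ≡ 24 (mod 61).
Hence h⁻¹(28) = 24.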